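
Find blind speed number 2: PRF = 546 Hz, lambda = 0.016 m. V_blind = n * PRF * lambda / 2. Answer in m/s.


V_blind = 2 * 546 * 0.016 / 2 = 8.7 m/s

8.7 m/s


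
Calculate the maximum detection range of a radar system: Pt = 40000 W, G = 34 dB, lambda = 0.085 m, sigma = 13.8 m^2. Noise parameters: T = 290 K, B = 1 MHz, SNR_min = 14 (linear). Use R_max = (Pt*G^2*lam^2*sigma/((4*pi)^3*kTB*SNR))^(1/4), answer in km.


G_lin = 10^(34/10) = 2511.886432
R^4 = 40000 * 2511.886432^2 * 0.085^2 * 13.8 / ((4*pi)^3 * 1.38e-23 * 290 * 1000000.0 * 14)
R^4 = 2.2633e20 m^4
R_max = (2.2633e20)^(1/4) = 122655.1 m = 122.7 km

122.7 km


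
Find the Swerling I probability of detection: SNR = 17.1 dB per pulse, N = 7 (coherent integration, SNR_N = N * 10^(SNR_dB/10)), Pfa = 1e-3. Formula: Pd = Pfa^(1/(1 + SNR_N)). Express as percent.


SNR_lin = 10^(17.1/10) = 51.28614
SNR_N = 7 * 51.28614 = 359.00298
1/(1 + SNR_N) = 1/360.00298 = 0.0027778
Pd = (1e-3)^0.0027778 = 0.98099
Pd = 98.1%

98.1%


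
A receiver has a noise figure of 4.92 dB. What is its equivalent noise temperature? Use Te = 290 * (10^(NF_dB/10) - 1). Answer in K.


NF_lin = 10^(4.92/10) = 3.10456
Te = 290 * (3.10456 - 1) = 610.3 K

610.3 K


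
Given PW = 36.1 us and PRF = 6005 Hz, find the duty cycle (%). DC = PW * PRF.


DC = 36.1e-6 * 6005 * 100 = 21.68%

21.68%


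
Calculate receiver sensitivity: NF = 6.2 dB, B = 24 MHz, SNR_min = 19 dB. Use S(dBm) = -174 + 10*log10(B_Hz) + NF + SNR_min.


10*log10(24000000.0) = 73.8
S = -174 + 73.8 + 6.2 + 19 = -75.0 dBm

-75.0 dBm


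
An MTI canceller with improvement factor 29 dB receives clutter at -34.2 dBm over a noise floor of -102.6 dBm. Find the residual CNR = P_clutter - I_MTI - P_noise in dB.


CNR = -34.2 - 29 - (-102.6) = 39.4 dB

39.4 dB


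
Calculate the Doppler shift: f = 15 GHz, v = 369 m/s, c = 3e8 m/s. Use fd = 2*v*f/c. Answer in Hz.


fd = 2 * 369 * 15000000000.0 / 3e8 = 36900.0 Hz

36900.0 Hz


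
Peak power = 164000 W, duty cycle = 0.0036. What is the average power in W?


P_avg = 164000 * 0.0036 = 590.4 W

590.4 W


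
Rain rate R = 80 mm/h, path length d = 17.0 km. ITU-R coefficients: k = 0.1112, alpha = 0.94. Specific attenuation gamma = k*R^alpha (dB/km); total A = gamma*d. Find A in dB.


gamma = 0.1112 * 80^0.94 = 6.839264 dB/km
A = 6.839264 * 17.0 = 116.27 dB

116.27 dB


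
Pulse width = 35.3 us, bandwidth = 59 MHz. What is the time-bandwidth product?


TBP = 35.3 * 59 = 2082.7

2082.7


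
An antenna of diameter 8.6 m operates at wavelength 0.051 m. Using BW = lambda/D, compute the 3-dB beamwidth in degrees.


BW_rad = 0.051 / 8.6 = 0.00593
BW_deg = 0.34 degrees

0.34 degrees


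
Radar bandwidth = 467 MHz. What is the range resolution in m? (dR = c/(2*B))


dR = 3e8 / (2 * 467000000.0) = 0.32 m

0.32 m


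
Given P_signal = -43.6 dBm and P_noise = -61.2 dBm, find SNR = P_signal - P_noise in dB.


SNR = -43.6 - (-61.2) = 17.6 dB

17.6 dB


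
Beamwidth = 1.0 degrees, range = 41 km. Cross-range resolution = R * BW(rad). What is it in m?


BW_rad = 0.017453293
CR = 41000 * 0.017453293 = 715.6 m

715.6 m


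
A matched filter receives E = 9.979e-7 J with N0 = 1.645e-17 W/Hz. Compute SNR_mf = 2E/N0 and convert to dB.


SNR_lin = 2 * 9.979e-7 / 1.645e-17 = 1.213e11
SNR_dB = 10*log10(1.213e11) = 110.8 dB

110.8 dB


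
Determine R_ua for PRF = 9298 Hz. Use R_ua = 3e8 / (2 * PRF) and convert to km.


R_ua = 3e8 / (2 * 9298) = 16132.5 m = 16.1 km

16.1 km


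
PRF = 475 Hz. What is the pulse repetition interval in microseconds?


PRI = 1/475 = 0.0021052632 s = 2105.3 us

2105.3 us


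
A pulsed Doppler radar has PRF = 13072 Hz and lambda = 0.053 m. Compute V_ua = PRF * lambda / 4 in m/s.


V_ua = 13072 * 0.053 / 4 = 173.2 m/s

173.2 m/s


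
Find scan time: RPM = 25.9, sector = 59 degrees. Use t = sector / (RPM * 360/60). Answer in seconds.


t = 59 / (25.9 * 360) * 60 = 0.38 s

0.38 s


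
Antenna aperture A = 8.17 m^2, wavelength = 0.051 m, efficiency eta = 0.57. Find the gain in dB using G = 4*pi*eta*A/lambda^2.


G_linear = 4*pi*0.57*8.17/0.051^2 = 22499.17
G_dB = 10*log10(22499.17) = 43.5 dB

43.5 dB


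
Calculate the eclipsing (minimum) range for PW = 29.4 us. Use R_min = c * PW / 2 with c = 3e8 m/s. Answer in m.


R_min = 3e8 * 29.4e-6 / 2 = 4410.0 m

4410.0 m


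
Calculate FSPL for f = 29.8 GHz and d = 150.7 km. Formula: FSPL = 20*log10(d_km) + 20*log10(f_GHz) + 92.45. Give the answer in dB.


20*log10(150.7) = 43.56
20*log10(29.8) = 29.48
FSPL = 165.5 dB

165.5 dB


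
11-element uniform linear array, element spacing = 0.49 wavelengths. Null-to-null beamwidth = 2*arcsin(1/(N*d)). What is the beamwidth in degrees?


1/(N*d) = 1/(11*0.49) = 0.185529
BW = 2*arcsin(0.185529) = 21.4 degrees

21.4 degrees


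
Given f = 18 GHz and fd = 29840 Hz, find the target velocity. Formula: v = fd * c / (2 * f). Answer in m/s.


v = 29840 * 3e8 / (2 * 18000000000.0) = 248.7 m/s

248.7 m/s


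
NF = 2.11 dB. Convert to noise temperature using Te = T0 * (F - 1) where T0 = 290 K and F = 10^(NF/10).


NF_lin = 10^(2.11/10) = 1.625549
Te = 290 * (1.625549 - 1) = 181.4 K

181.4 K


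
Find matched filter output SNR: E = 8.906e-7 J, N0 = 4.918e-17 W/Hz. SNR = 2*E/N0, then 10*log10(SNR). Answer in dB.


SNR_lin = 2 * 8.906e-7 / 4.918e-17 = 3.622e10
SNR_dB = 10*log10(3.622e10) = 105.6 dB

105.6 dB


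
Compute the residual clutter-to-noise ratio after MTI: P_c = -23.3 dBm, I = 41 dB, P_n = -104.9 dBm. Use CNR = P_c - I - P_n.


CNR = -23.3 - 41 - (-104.9) = 40.6 dB

40.6 dB


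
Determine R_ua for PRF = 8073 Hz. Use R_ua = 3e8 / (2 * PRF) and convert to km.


R_ua = 3e8 / (2 * 8073) = 18580.5 m = 18.6 km

18.6 km


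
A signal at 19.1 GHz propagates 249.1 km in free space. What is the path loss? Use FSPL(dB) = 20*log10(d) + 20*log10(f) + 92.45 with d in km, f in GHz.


20*log10(249.1) = 47.93
20*log10(19.1) = 25.62
FSPL = 166.0 dB

166.0 dB


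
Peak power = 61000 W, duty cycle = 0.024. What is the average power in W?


P_avg = 61000 * 0.024 = 1464.0 W

1464.0 W


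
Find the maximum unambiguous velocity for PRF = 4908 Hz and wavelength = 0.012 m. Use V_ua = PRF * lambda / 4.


V_ua = 4908 * 0.012 / 4 = 14.7 m/s

14.7 m/s


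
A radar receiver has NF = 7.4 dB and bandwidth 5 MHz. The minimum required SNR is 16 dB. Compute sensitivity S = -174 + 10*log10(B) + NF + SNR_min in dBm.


10*log10(5000000.0) = 66.99
S = -174 + 66.99 + 7.4 + 16 = -83.6 dBm

-83.6 dBm


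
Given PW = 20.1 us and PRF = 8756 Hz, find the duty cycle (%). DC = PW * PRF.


DC = 20.1e-6 * 8756 * 100 = 17.6%

17.6%


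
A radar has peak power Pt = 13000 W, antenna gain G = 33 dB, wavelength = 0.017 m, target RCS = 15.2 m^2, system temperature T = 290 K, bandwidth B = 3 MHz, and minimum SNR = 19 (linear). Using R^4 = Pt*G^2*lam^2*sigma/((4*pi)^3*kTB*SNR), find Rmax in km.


G_lin = 10^(33/10) = 1995.262315
R^4 = 13000 * 1995.262315^2 * 0.017^2 * 15.2 / ((4*pi)^3 * 1.38e-23 * 290 * 3000000.0 * 19)
R^4 = 5.02231e17 m^4
R_max = (5.02231e17)^(1/4) = 26621.1 m = 26.6 km

26.6 km


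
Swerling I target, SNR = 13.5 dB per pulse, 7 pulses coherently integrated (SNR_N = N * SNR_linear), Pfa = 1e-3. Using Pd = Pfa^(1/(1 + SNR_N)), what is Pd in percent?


SNR_lin = 10^(13.5/10) = 22.38721
SNR_N = 7 * 22.38721 = 156.71047
1/(1 + SNR_N) = 1/157.71047 = 0.0063407
Pd = (1e-3)^0.0063407 = 0.95715
Pd = 95.7%

95.7%


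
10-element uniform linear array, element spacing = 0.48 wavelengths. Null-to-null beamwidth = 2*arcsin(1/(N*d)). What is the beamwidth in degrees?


1/(N*d) = 1/(10*0.48) = 0.208333
BW = 2*arcsin(0.208333) = 24.0 degrees

24.0 degrees


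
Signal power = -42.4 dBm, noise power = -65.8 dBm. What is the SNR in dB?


SNR = -42.4 - (-65.8) = 23.4 dB

23.4 dB


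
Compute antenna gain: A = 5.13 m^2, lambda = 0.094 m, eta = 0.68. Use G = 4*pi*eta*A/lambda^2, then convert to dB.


G_linear = 4*pi*0.68*5.13/0.094^2 = 4961.13
G_dB = 10*log10(4961.13) = 37.0 dB

37.0 dB


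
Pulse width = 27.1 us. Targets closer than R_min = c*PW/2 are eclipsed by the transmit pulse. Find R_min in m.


R_min = 3e8 * 27.1e-6 / 2 = 4065.0 m

4065.0 m


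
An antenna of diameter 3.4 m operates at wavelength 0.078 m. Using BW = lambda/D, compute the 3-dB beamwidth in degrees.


BW_rad = 0.078 / 3.4 = 0.022941
BW_deg = 1.31 degrees

1.31 degrees


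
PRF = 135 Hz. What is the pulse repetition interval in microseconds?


PRI = 1/135 = 0.0074074074 s = 7407.4 us

7407.4 us


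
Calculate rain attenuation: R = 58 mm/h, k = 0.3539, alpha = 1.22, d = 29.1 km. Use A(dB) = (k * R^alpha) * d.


gamma = 0.3539 * 58^1.22 = 50.149051 dB/km
A = 50.149051 * 29.1 = 1459.34 dB

1459.34 dB


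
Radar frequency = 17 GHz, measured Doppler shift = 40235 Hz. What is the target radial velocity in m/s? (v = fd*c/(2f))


v = 40235 * 3e8 / (2 * 17000000000.0) = 355.0 m/s

355.0 m/s


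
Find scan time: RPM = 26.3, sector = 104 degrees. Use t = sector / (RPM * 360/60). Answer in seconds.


t = 104 / (26.3 * 360) * 60 = 0.66 s

0.66 s


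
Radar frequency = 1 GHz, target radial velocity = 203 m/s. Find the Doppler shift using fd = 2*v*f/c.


fd = 2 * 203 * 1000000000.0 / 3e8 = 1353.3 Hz

1353.3 Hz


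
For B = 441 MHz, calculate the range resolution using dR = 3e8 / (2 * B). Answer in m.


dR = 3e8 / (2 * 441000000.0) = 0.34 m

0.34 m


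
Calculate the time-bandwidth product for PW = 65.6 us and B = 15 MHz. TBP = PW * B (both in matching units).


TBP = 65.6 * 15 = 984.0

984.0


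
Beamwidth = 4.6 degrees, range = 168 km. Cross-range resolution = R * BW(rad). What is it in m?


BW_rad = 0.080285146
CR = 168000 * 0.080285146 = 13487.9 m

13487.9 m


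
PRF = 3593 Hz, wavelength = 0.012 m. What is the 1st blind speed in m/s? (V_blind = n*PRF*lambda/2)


V_blind = 1 * 3593 * 0.012 / 2 = 21.6 m/s

21.6 m/s


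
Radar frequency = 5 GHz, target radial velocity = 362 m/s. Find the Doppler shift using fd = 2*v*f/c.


fd = 2 * 362 * 5000000000.0 / 3e8 = 12066.7 Hz

12066.7 Hz


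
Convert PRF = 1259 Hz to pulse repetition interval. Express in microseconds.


PRI = 1/1259 = 0.0007942812 s = 794.3 us

794.3 us


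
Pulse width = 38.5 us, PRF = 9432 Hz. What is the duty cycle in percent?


DC = 38.5e-6 * 9432 * 100 = 36.31%

36.31%


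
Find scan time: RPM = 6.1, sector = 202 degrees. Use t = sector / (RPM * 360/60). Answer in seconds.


t = 202 / (6.1 * 360) * 60 = 5.52 s

5.52 s


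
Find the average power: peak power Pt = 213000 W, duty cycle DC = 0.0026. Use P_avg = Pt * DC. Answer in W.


P_avg = 213000 * 0.0026 = 553.8 W

553.8 W


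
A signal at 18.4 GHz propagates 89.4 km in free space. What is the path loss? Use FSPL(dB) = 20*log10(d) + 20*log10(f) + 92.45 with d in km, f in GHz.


20*log10(89.4) = 39.03
20*log10(18.4) = 25.3
FSPL = 156.8 dB

156.8 dB


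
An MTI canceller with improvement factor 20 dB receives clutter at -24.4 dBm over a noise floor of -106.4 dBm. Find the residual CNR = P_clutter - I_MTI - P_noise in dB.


CNR = -24.4 - 20 - (-106.4) = 62.0 dB

62.0 dB


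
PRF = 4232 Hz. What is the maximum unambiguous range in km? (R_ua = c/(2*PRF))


R_ua = 3e8 / (2 * 4232) = 35444.2 m = 35.4 km

35.4 km


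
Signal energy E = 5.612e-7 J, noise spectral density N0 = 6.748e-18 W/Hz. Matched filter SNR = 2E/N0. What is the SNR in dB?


SNR_lin = 2 * 5.612e-7 / 6.748e-18 = 1.663e11
SNR_dB = 10*log10(1.663e11) = 112.2 dB

112.2 dB


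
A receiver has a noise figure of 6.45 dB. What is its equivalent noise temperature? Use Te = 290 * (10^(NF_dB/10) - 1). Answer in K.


NF_lin = 10^(6.45/10) = 4.415704
Te = 290 * (4.415704 - 1) = 990.6 K

990.6 K


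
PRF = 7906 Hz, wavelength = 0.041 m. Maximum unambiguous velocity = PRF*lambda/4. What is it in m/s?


V_ua = 7906 * 0.041 / 4 = 81.0 m/s

81.0 m/s


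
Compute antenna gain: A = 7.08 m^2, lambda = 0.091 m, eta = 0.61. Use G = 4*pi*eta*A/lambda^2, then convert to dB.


G_linear = 4*pi*0.61*7.08/0.091^2 = 6553.75
G_dB = 10*log10(6553.75) = 38.2 dB

38.2 dB


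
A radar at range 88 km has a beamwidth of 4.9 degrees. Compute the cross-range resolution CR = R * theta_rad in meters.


BW_rad = 0.085521133
CR = 88000 * 0.085521133 = 7525.9 m

7525.9 m


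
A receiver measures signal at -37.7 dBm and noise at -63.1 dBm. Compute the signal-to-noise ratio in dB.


SNR = -37.7 - (-63.1) = 25.4 dB

25.4 dB


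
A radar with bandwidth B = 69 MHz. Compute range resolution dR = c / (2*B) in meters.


dR = 3e8 / (2 * 69000000.0) = 2.17 m

2.17 m


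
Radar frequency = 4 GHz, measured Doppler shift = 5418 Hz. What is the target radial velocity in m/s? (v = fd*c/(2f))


v = 5418 * 3e8 / (2 * 4000000000.0) = 203.2 m/s

203.2 m/s


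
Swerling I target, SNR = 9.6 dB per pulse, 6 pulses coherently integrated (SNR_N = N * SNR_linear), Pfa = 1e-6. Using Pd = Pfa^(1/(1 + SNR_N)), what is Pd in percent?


SNR_lin = 10^(9.6/10) = 9.12011
SNR_N = 6 * 9.12011 = 54.72066
1/(1 + SNR_N) = 1/55.72066 = 0.0179467
Pd = (1e-6)^0.0179467 = 0.7804
Pd = 78.0%

78.0%


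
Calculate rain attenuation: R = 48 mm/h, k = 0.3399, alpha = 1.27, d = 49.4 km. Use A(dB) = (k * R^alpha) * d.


gamma = 0.3399 * 48^1.27 = 46.401021 dB/km
A = 46.401021 * 49.4 = 2292.21 dB

2292.21 dB


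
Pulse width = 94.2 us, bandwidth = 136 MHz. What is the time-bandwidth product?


TBP = 94.2 * 136 = 12811.2

12811.2


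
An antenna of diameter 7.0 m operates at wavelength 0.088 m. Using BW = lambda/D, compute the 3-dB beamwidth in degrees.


BW_rad = 0.088 / 7.0 = 0.012571
BW_deg = 0.72 degrees

0.72 degrees


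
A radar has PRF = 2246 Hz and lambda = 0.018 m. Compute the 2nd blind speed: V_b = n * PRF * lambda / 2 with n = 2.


V_blind = 2 * 2246 * 0.018 / 2 = 40.4 m/s

40.4 m/s


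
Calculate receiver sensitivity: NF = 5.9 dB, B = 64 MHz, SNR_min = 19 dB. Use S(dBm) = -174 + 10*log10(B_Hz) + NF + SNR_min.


10*log10(64000000.0) = 78.06
S = -174 + 78.06 + 5.9 + 19 = -71.0 dBm

-71.0 dBm


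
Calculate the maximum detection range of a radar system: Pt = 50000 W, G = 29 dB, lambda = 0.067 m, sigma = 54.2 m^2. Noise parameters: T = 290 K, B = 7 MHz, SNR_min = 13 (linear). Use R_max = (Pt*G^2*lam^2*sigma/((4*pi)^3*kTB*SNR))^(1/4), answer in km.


G_lin = 10^(29/10) = 794.328235
R^4 = 50000 * 794.328235^2 * 0.067^2 * 54.2 / ((4*pi)^3 * 1.38e-23 * 290 * 7000000.0 * 13)
R^4 = 1.06211e19 m^4
R_max = (1.06211e19)^(1/4) = 57087.7 m = 57.1 km

57.1 km


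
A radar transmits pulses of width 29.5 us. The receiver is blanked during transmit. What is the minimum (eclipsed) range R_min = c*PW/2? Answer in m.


R_min = 3e8 * 29.5e-6 / 2 = 4425.0 m

4425.0 m


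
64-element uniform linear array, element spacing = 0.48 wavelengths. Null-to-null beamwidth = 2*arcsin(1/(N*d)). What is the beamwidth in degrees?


1/(N*d) = 1/(64*0.48) = 0.032552
BW = 2*arcsin(0.032552) = 3.7 degrees

3.7 degrees


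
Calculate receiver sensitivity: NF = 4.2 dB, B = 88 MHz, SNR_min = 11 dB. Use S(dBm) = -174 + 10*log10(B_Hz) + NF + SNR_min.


10*log10(88000000.0) = 79.44
S = -174 + 79.44 + 4.2 + 11 = -79.4 dBm

-79.4 dBm


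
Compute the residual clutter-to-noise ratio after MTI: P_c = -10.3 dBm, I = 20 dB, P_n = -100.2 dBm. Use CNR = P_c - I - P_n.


CNR = -10.3 - 20 - (-100.2) = 69.9 dB

69.9 dB


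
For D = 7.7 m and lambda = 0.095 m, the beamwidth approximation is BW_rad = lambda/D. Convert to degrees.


BW_rad = 0.095 / 7.7 = 0.012338
BW_deg = 0.71 degrees

0.71 degrees


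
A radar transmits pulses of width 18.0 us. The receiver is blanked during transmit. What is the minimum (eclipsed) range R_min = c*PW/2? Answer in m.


R_min = 3e8 * 18.0e-6 / 2 = 2700.0 m

2700.0 m


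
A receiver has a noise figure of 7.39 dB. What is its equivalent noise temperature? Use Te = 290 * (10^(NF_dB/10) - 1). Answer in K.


NF_lin = 10^(7.39/10) = 5.48277
Te = 290 * (5.48277 - 1) = 1300.0 K

1300.0 K


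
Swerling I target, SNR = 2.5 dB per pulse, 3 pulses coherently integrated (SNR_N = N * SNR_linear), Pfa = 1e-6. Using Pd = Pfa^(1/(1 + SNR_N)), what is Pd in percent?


SNR_lin = 10^(2.5/10) = 1.77828
SNR_N = 3 * 1.77828 = 5.33484
1/(1 + SNR_N) = 1/6.33484 = 0.1578572
Pd = (1e-6)^0.1578572 = 0.11294
Pd = 11.3%

11.3%


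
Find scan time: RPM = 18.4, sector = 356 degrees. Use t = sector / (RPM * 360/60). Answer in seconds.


t = 356 / (18.4 * 360) * 60 = 3.22 s

3.22 s


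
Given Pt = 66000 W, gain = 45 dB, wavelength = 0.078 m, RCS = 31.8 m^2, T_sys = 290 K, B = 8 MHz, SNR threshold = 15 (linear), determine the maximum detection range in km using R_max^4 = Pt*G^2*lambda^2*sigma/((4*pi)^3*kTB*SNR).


G_lin = 10^(45/10) = 31622.776602
R^4 = 66000 * 31622.776602^2 * 0.078^2 * 31.8 / ((4*pi)^3 * 1.38e-23 * 290 * 8000000.0 * 15)
R^4 = 1.3399e22 m^4
R_max = (1.3399e22)^(1/4) = 340226.5 m = 340.2 km

340.2 km


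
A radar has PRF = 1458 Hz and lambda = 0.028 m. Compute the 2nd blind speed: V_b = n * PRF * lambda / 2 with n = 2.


V_blind = 2 * 1458 * 0.028 / 2 = 40.8 m/s

40.8 m/s


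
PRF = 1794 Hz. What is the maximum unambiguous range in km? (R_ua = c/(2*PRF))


R_ua = 3e8 / (2 * 1794) = 83612.0 m = 83.6 km

83.6 km


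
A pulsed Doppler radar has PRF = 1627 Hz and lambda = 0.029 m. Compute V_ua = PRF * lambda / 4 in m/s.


V_ua = 1627 * 0.029 / 4 = 11.8 m/s

11.8 m/s


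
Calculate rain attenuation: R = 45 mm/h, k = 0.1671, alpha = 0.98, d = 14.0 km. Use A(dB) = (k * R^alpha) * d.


gamma = 0.1671 * 45^0.98 = 6.968266 dB/km
A = 6.968266 * 14.0 = 97.56 dB

97.56 dB


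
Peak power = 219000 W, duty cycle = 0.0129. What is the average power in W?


P_avg = 219000 * 0.0129 = 2825.1 W

2825.1 W


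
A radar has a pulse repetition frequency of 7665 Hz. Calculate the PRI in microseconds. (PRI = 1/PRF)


PRI = 1/7665 = 0.0001304631 s = 130.5 us

130.5 us


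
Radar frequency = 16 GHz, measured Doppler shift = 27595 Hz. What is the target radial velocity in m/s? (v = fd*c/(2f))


v = 27595 * 3e8 / (2 * 16000000000.0) = 258.7 m/s

258.7 m/s


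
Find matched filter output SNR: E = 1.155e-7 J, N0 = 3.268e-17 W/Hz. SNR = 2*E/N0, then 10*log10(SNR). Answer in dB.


SNR_lin = 2 * 1.155e-7 / 3.268e-17 = 7.069e9
SNR_dB = 10*log10(7.069e9) = 98.5 dB

98.5 dB


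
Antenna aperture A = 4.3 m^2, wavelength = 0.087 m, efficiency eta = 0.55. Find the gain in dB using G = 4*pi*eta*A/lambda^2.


G_linear = 4*pi*0.55*4.3/0.087^2 = 3926.47
G_dB = 10*log10(3926.47) = 35.9 dB

35.9 dB


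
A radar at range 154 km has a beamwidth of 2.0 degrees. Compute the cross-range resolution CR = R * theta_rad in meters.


BW_rad = 0.034906585
CR = 154000 * 0.034906585 = 5375.6 m

5375.6 m


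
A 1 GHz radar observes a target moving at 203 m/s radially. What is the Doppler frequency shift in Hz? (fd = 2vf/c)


fd = 2 * 203 * 1000000000.0 / 3e8 = 1353.3 Hz

1353.3 Hz


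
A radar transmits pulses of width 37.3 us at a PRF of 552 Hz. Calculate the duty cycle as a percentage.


DC = 37.3e-6 * 552 * 100 = 2.06%

2.06%


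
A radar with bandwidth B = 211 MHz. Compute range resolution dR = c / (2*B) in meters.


dR = 3e8 / (2 * 211000000.0) = 0.71 m

0.71 m


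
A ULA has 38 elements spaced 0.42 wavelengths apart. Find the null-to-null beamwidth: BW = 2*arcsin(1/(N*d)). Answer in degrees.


1/(N*d) = 1/(38*0.42) = 0.062657
BW = 2*arcsin(0.062657) = 7.2 degrees

7.2 degrees


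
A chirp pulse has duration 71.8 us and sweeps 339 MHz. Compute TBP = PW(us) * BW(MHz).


TBP = 71.8 * 339 = 24340.2

24340.2


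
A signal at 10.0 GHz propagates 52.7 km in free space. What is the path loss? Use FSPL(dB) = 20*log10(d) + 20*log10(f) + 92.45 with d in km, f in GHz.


20*log10(52.7) = 34.44
20*log10(10.0) = 20.0
FSPL = 146.9 dB

146.9 dB


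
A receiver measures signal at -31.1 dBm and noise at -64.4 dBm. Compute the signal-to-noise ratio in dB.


SNR = -31.1 - (-64.4) = 33.3 dB

33.3 dB


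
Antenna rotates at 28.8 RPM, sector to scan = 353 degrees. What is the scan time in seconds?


t = 353 / (28.8 * 360) * 60 = 2.04 s

2.04 s


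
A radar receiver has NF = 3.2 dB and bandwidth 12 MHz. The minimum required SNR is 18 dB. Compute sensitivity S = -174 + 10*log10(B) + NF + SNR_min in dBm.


10*log10(12000000.0) = 70.79
S = -174 + 70.79 + 3.2 + 18 = -82.0 dBm

-82.0 dBm


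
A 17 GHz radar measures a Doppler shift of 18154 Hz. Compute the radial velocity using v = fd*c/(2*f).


v = 18154 * 3e8 / (2 * 17000000000.0) = 160.2 m/s

160.2 m/s


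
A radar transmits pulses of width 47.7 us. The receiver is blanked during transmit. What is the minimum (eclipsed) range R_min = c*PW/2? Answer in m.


R_min = 3e8 * 47.7e-6 / 2 = 7155.0 m

7155.0 m


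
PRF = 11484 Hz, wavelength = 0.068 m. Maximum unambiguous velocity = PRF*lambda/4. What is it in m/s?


V_ua = 11484 * 0.068 / 4 = 195.2 m/s

195.2 m/s


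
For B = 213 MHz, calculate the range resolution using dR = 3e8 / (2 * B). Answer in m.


dR = 3e8 / (2 * 213000000.0) = 0.7 m

0.7 m


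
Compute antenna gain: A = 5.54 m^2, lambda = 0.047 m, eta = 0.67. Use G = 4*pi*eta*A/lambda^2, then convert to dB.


G_linear = 4*pi*0.67*5.54/0.047^2 = 21115.37
G_dB = 10*log10(21115.37) = 43.2 dB

43.2 dB


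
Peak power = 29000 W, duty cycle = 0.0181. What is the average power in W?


P_avg = 29000 * 0.0181 = 524.9 W

524.9 W


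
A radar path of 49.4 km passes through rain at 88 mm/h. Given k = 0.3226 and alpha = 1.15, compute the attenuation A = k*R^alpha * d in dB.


gamma = 0.3226 * 88^1.15 = 55.567318 dB/km
A = 55.567318 * 49.4 = 2745.03 dB

2745.03 dB


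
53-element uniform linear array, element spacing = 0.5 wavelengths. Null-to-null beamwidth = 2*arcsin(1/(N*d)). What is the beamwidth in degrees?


1/(N*d) = 1/(53*0.5) = 0.037736
BW = 2*arcsin(0.037736) = 4.3 degrees

4.3 degrees


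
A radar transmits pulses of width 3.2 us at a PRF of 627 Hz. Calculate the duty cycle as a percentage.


DC = 3.2e-6 * 627 * 100 = 0.2%

0.2%


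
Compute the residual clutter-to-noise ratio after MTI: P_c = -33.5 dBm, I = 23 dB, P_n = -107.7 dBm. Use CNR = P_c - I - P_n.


CNR = -33.5 - 23 - (-107.7) = 51.2 dB

51.2 dB


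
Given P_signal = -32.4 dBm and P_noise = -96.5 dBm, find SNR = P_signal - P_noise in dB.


SNR = -32.4 - (-96.5) = 64.1 dB

64.1 dB


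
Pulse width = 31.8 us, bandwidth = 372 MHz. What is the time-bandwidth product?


TBP = 31.8 * 372 = 11829.6

11829.6


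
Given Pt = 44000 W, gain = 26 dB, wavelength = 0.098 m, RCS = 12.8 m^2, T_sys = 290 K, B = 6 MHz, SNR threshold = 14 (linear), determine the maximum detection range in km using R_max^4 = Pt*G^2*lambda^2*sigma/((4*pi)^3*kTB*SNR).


G_lin = 10^(26/10) = 398.107171
R^4 = 44000 * 398.107171^2 * 0.098^2 * 12.8 / ((4*pi)^3 * 1.38e-23 * 290 * 6000000.0 * 14)
R^4 = 1.28508e18 m^4
R_max = (1.28508e18)^(1/4) = 33669.2 m = 33.7 km

33.7 km


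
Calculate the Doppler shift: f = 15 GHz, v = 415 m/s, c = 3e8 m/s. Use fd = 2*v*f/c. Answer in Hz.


fd = 2 * 415 * 15000000000.0 / 3e8 = 41500.0 Hz

41500.0 Hz


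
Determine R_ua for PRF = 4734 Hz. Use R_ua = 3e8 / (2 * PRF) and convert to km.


R_ua = 3e8 / (2 * 4734) = 31685.7 m = 31.7 km

31.7 km


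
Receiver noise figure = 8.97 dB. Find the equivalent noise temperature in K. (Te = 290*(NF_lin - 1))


NF_lin = 10^(8.97/10) = 7.888601
Te = 290 * (7.888601 - 1) = 1997.7 K

1997.7 K


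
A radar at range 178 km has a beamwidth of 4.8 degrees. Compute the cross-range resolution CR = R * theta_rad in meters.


BW_rad = 0.083775804
CR = 178000 * 0.083775804 = 14912.1 m

14912.1 m


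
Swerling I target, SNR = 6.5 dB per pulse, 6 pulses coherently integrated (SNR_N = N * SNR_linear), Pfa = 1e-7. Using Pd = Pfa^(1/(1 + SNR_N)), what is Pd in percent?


SNR_lin = 10^(6.5/10) = 4.46684
SNR_N = 6 * 4.46684 = 26.80104
1/(1 + SNR_N) = 1/27.80104 = 0.0359699
Pd = (1e-7)^0.0359699 = 0.56003
Pd = 56.0%

56.0%


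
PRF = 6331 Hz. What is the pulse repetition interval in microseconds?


PRI = 1/6331 = 0.0001579529 s = 158.0 us

158.0 us


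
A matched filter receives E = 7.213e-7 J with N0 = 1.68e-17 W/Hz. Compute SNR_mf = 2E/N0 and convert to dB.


SNR_lin = 2 * 7.213e-7 / 1.68e-17 = 8.587e10
SNR_dB = 10*log10(8.587e10) = 109.3 dB

109.3 dB


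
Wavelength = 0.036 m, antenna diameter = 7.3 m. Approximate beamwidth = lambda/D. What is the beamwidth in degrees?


BW_rad = 0.036 / 7.3 = 0.004932
BW_deg = 0.28 degrees

0.28 degrees


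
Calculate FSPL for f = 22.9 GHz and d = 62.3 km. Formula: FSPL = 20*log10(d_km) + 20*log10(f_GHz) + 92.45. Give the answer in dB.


20*log10(62.3) = 35.89
20*log10(22.9) = 27.2
FSPL = 155.5 dB

155.5 dB


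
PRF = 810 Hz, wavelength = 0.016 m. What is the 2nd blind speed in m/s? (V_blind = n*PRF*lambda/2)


V_blind = 2 * 810 * 0.016 / 2 = 13.0 m/s

13.0 m/s


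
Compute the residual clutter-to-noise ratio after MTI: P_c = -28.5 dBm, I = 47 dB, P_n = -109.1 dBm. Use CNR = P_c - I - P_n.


CNR = -28.5 - 47 - (-109.1) = 33.6 dB

33.6 dB


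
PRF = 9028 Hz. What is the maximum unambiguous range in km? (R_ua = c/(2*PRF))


R_ua = 3e8 / (2 * 9028) = 16615.0 m = 16.6 km

16.6 km


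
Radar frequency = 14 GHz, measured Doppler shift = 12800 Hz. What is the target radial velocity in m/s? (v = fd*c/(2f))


v = 12800 * 3e8 / (2 * 14000000000.0) = 137.1 m/s

137.1 m/s


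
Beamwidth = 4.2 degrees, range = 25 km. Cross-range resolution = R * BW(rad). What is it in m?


BW_rad = 0.073303829
CR = 25000 * 0.073303829 = 1832.6 m

1832.6 m


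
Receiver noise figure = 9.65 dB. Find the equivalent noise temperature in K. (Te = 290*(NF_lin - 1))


NF_lin = 10^(9.65/10) = 9.225714
Te = 290 * (9.225714 - 1) = 2385.5 K

2385.5 K


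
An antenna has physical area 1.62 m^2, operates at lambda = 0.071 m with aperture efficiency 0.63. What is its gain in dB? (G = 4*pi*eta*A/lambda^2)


G_linear = 4*pi*0.63*1.62/0.071^2 = 2544.19
G_dB = 10*log10(2544.19) = 34.1 dB

34.1 dB


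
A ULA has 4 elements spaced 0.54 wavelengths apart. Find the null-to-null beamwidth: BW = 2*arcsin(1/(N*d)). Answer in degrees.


1/(N*d) = 1/(4*0.54) = 0.462963
BW = 2*arcsin(0.462963) = 55.2 degrees

55.2 degrees


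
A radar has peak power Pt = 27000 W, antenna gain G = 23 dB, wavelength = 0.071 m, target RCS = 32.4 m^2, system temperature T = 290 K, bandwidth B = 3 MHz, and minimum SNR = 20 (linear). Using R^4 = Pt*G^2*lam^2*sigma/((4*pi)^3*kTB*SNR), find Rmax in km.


G_lin = 10^(23/10) = 199.526231
R^4 = 27000 * 199.526231^2 * 0.071^2 * 32.4 / ((4*pi)^3 * 1.38e-23 * 290 * 3000000.0 * 20)
R^4 = 3.68441e17 m^4
R_max = (3.68441e17)^(1/4) = 24637.2 m = 24.6 km

24.6 km


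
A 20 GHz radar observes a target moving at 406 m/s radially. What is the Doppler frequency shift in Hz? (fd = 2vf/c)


fd = 2 * 406 * 20000000000.0 / 3e8 = 54133.3 Hz

54133.3 Hz


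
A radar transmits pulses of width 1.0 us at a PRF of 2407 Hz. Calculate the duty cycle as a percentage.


DC = 1.0e-6 * 2407 * 100 = 0.24%

0.24%


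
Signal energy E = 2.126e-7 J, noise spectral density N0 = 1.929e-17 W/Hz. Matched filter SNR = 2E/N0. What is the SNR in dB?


SNR_lin = 2 * 2.126e-7 / 1.929e-17 = 2.204e10
SNR_dB = 10*log10(2.204e10) = 103.4 dB

103.4 dB


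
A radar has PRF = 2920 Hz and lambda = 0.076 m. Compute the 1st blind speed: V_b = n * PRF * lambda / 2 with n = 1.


V_blind = 1 * 2920 * 0.076 / 2 = 111.0 m/s

111.0 m/s


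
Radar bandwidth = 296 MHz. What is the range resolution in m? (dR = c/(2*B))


dR = 3e8 / (2 * 296000000.0) = 0.51 m

0.51 m


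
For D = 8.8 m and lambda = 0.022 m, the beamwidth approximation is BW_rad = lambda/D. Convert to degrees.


BW_rad = 0.022 / 8.8 = 0.0025
BW_deg = 0.14 degrees

0.14 degrees


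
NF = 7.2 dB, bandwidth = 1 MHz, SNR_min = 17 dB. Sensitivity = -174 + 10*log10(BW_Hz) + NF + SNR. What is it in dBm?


10*log10(1000000.0) = 60.0
S = -174 + 60.0 + 7.2 + 17 = -89.8 dBm

-89.8 dBm


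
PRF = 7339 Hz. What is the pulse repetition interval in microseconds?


PRI = 1/7339 = 0.0001362583 s = 136.3 us

136.3 us


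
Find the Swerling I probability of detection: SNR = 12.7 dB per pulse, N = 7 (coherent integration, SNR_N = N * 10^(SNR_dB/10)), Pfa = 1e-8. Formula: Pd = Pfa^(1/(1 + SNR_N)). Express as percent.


SNR_lin = 10^(12.7/10) = 18.62087
SNR_N = 7 * 18.62087 = 130.34609
1/(1 + SNR_N) = 1/131.34609 = 0.0076135
Pd = (1e-8)^0.0076135 = 0.86914
Pd = 86.9%

86.9%


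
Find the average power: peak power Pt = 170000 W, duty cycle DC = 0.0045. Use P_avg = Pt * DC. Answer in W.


P_avg = 170000 * 0.0045 = 765.0 W

765.0 W


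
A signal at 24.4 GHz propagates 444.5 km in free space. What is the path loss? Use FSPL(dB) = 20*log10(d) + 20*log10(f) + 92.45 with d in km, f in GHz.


20*log10(444.5) = 52.96
20*log10(24.4) = 27.75
FSPL = 173.2 dB

173.2 dB


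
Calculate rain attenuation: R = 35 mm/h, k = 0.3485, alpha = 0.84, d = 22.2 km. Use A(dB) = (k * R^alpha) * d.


gamma = 0.3485 * 35^0.84 = 6.905895 dB/km
A = 6.905895 * 22.2 = 153.31 dB

153.31 dB


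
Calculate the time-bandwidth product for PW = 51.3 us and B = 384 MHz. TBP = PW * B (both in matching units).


TBP = 51.3 * 384 = 19699.2

19699.2


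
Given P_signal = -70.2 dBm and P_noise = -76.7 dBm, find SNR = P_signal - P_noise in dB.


SNR = -70.2 - (-76.7) = 6.5 dB

6.5 dB


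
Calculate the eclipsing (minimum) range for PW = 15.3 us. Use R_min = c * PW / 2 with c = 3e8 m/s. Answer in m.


R_min = 3e8 * 15.3e-6 / 2 = 2295.0 m

2295.0 m


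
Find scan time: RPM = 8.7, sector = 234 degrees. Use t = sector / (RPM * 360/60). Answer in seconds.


t = 234 / (8.7 * 360) * 60 = 4.48 s

4.48 s


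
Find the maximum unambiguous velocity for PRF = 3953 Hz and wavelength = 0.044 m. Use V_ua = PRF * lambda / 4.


V_ua = 3953 * 0.044 / 4 = 43.5 m/s

43.5 m/s


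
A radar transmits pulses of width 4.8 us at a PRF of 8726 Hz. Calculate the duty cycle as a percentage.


DC = 4.8e-6 * 8726 * 100 = 4.19%

4.19%


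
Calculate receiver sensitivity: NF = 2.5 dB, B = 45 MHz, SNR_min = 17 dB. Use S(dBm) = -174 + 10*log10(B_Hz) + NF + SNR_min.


10*log10(45000000.0) = 76.53
S = -174 + 76.53 + 2.5 + 17 = -78.0 dBm

-78.0 dBm


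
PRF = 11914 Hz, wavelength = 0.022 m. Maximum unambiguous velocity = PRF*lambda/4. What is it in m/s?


V_ua = 11914 * 0.022 / 4 = 65.5 m/s

65.5 m/s


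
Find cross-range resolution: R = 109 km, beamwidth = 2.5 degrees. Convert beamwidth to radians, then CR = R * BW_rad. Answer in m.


BW_rad = 0.043633231
CR = 109000 * 0.043633231 = 4756.0 m

4756.0 m


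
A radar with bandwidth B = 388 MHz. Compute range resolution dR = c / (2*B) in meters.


dR = 3e8 / (2 * 388000000.0) = 0.39 m

0.39 m


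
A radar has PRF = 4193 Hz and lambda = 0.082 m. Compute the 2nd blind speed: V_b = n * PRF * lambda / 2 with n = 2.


V_blind = 2 * 4193 * 0.082 / 2 = 343.8 m/s

343.8 m/s


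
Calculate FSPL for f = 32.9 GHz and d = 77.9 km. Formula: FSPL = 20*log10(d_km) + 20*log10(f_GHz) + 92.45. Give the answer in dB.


20*log10(77.9) = 37.83
20*log10(32.9) = 30.34
FSPL = 160.6 dB

160.6 dB


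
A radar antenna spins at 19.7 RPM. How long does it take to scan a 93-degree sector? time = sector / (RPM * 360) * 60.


t = 93 / (19.7 * 360) * 60 = 0.79 s

0.79 s


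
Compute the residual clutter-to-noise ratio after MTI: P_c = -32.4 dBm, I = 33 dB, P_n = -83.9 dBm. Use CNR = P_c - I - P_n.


CNR = -32.4 - 33 - (-83.9) = 18.5 dB

18.5 dB


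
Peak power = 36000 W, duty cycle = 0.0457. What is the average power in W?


P_avg = 36000 * 0.0457 = 1645.2 W

1645.2 W


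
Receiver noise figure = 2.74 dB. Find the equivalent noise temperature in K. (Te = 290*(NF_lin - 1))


NF_lin = 10^(2.74/10) = 1.879317
Te = 290 * (1.879317 - 1) = 255.0 K

255.0 K


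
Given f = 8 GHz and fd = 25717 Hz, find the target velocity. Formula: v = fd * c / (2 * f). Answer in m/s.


v = 25717 * 3e8 / (2 * 8000000000.0) = 482.2 m/s

482.2 m/s


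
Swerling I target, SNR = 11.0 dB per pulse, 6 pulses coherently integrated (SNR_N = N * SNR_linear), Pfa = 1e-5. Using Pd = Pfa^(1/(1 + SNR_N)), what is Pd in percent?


SNR_lin = 10^(11.0/10) = 12.58925
SNR_N = 6 * 12.58925 = 75.5355
1/(1 + SNR_N) = 1/76.5355 = 0.0130658
Pd = (1e-5)^0.0130658 = 0.86034
Pd = 86.0%

86.0%


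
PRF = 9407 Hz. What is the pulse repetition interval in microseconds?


PRI = 1/9407 = 0.0001063038 s = 106.3 us

106.3 us


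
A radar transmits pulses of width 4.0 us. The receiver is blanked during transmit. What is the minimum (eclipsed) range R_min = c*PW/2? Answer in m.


R_min = 3e8 * 4.0e-6 / 2 = 600.0 m

600.0 m


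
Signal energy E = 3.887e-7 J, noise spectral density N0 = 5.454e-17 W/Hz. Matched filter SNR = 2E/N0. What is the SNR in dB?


SNR_lin = 2 * 3.887e-7 / 5.454e-17 = 1.425e10
SNR_dB = 10*log10(1.425e10) = 101.5 dB

101.5 dB


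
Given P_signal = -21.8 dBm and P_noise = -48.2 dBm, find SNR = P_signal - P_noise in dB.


SNR = -21.8 - (-48.2) = 26.4 dB

26.4 dB


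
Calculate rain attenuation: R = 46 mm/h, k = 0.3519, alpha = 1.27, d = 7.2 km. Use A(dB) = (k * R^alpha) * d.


gamma = 0.3519 * 46^1.27 = 45.511559 dB/km
A = 45.511559 * 7.2 = 327.68 dB

327.68 dB


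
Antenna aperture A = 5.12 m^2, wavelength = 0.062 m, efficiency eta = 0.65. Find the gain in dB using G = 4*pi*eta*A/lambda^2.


G_linear = 4*pi*0.65*5.12/0.062^2 = 10879.52
G_dB = 10*log10(10879.52) = 40.4 dB

40.4 dB


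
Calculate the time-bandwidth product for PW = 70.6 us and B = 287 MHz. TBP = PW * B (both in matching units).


TBP = 70.6 * 287 = 20262.2

20262.2


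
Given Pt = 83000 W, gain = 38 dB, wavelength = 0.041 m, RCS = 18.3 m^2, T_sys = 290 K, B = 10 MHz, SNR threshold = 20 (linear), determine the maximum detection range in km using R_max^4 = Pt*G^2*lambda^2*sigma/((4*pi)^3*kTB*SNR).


G_lin = 10^(38/10) = 6309.573445
R^4 = 83000 * 6309.573445^2 * 0.041^2 * 18.3 / ((4*pi)^3 * 1.38e-23 * 290 * 10000000.0 * 20)
R^4 = 6.39971e19 m^4
R_max = (6.39971e19)^(1/4) = 89441.7 m = 89.4 km

89.4 km


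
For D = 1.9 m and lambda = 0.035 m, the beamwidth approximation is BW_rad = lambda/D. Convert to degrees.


BW_rad = 0.035 / 1.9 = 0.018421
BW_deg = 1.06 degrees

1.06 degrees


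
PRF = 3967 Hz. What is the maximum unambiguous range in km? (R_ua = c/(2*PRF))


R_ua = 3e8 / (2 * 3967) = 37811.9 m = 37.8 km

37.8 km


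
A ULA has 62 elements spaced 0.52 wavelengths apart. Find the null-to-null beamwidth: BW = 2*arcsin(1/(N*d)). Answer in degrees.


1/(N*d) = 1/(62*0.52) = 0.031017
BW = 2*arcsin(0.031017) = 3.6 degrees

3.6 degrees


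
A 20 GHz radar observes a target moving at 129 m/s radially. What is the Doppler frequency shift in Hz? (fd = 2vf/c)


fd = 2 * 129 * 20000000000.0 / 3e8 = 17200.0 Hz

17200.0 Hz


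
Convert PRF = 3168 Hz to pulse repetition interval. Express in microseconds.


PRI = 1/3168 = 0.0003156566 s = 315.7 us

315.7 us


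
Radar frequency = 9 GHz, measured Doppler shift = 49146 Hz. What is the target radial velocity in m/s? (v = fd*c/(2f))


v = 49146 * 3e8 / (2 * 9000000000.0) = 819.1 m/s

819.1 m/s


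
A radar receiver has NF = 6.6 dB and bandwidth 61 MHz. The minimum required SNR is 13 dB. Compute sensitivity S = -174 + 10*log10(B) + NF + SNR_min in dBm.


10*log10(61000000.0) = 77.85
S = -174 + 77.85 + 6.6 + 13 = -76.5 dBm

-76.5 dBm


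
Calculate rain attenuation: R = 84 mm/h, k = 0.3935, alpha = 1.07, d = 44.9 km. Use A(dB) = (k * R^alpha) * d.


gamma = 0.3935 * 84^1.07 = 45.073738 dB/km
A = 45.073738 * 44.9 = 2023.81 dB

2023.81 dB


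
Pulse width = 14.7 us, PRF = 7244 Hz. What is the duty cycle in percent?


DC = 14.7e-6 * 7244 * 100 = 10.65%

10.65%


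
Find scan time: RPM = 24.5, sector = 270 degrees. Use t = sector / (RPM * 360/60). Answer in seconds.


t = 270 / (24.5 * 360) * 60 = 1.84 s

1.84 s


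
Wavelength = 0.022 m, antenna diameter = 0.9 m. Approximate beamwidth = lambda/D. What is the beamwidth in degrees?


BW_rad = 0.022 / 0.9 = 0.024444
BW_deg = 1.4 degrees

1.4 degrees


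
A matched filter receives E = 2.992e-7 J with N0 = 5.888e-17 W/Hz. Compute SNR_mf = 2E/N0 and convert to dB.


SNR_lin = 2 * 2.992e-7 / 5.888e-17 = 1.016e10
SNR_dB = 10*log10(1.016e10) = 100.1 dB

100.1 dB


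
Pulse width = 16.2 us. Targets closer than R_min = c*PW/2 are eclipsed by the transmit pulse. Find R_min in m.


R_min = 3e8 * 16.2e-6 / 2 = 2430.0 m

2430.0 m


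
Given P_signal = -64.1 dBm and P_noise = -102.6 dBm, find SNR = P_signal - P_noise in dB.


SNR = -64.1 - (-102.6) = 38.5 dB

38.5 dB


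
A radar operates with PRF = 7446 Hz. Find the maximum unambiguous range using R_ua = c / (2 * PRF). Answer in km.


R_ua = 3e8 / (2 * 7446) = 20145.0 m = 20.1 km

20.1 km


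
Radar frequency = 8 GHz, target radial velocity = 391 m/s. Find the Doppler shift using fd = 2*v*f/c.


fd = 2 * 391 * 8000000000.0 / 3e8 = 20853.3 Hz

20853.3 Hz


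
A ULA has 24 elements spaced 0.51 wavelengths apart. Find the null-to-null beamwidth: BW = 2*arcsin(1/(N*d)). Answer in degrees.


1/(N*d) = 1/(24*0.51) = 0.081699
BW = 2*arcsin(0.081699) = 9.4 degrees

9.4 degrees


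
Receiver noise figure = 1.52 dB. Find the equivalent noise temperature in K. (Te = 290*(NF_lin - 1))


NF_lin = 10^(1.52/10) = 1.419058
Te = 290 * (1.419058 - 1) = 121.5 K

121.5 K


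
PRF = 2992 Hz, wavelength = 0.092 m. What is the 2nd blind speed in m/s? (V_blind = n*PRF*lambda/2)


V_blind = 2 * 2992 * 0.092 / 2 = 275.3 m/s

275.3 m/s


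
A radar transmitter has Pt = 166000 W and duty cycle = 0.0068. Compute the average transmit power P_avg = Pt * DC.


P_avg = 166000 * 0.0068 = 1128.8 W

1128.8 W


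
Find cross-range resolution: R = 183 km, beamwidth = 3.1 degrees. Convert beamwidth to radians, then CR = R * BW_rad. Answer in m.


BW_rad = 0.054105207
CR = 183000 * 0.054105207 = 9901.3 m

9901.3 m


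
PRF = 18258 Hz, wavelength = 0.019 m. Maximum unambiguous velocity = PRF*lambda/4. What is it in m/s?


V_ua = 18258 * 0.019 / 4 = 86.7 m/s

86.7 m/s


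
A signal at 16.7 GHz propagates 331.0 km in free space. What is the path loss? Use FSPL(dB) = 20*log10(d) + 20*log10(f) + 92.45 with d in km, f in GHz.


20*log10(331.0) = 50.4
20*log10(16.7) = 24.45
FSPL = 167.3 dB

167.3 dB


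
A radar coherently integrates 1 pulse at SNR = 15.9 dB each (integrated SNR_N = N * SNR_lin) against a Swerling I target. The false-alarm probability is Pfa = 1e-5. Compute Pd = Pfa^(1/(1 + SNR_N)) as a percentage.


SNR_lin = 10^(15.9/10) = 38.90451
SNR_N = 1 * 38.90451 = 38.90451
1/(1 + SNR_N) = 1/39.90451 = 0.0250598
Pd = (1e-5)^0.0250598 = 0.74938
Pd = 74.9%

74.9%


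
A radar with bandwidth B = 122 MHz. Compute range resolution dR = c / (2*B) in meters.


dR = 3e8 / (2 * 122000000.0) = 1.23 m

1.23 m


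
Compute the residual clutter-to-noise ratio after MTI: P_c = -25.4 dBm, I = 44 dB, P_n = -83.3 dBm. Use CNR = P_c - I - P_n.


CNR = -25.4 - 44 - (-83.3) = 13.9 dB

13.9 dB


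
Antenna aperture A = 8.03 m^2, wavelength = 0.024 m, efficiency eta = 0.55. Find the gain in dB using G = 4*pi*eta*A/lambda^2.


G_linear = 4*pi*0.55*8.03/0.024^2 = 96353.08
G_dB = 10*log10(96353.08) = 49.8 dB

49.8 dB
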